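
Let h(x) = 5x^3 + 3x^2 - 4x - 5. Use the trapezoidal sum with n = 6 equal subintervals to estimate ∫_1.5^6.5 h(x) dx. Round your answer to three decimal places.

2427.708

Δx = (6.5 − 1.5)/6 = 5/6.
h(1.5) = 12.625, h(7/3) = 1769/27, h(19/6) = 36977/216, h(4) = 347, h(29/6) = 131827/216, h(17/3) = 26419/27, h(6.5) = 1468.875.
T_6 = (Δx/2)·[h(x_0) + 2h(x_1) + ... + 2h(x_{5}) + h(x_6)].
Sum ≈ 2427.708.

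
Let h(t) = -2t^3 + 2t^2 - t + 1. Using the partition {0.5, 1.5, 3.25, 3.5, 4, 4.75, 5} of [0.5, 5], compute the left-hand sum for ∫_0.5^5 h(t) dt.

-165.875

Subinterval widths: 1, 1.75, 0.25, 0.5, 0.75, 0.25.
Left endpoints: 0.5, 1.5, 3.25, 3.5, 4, 4.75.
h(0.5) = 0.75, h(1.5) = -2.75, h(3.25) = -49.78125, h(3.5) = -63.75, h(4) = -99, h(4.75) = -172.96875.
Sum = Σ Δt_i · h(t_i).
Sum = -165.875.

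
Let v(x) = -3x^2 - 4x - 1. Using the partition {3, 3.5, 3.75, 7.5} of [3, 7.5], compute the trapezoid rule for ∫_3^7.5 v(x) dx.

-520.3125

Subinterval widths: 0.5, 0.25, 3.75.
v(3) = -40, v(3.5) = -51.75, v(3.75) = -58.1875, v(7.5) = -199.75.
On each subinterval the trapezoid contributes (Δx_i/2)·[v(x_{i-1}) + v(x_i)].
Sum = -520.3125.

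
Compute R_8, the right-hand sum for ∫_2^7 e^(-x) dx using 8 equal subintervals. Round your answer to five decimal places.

Δx = (7 − 2)/8 = 0.625.
Right endpoints: 2.625, 3.25, 3.875, 4.5, 5.125, 5.75, 6.375, 7.
f(2.625) ≈ 0.07244, f(3.25) ≈ 0.03877, f(3.875) ≈ 0.02075, f(4.5) ≈ 0.01111, f(5.125) ≈ 0.00595, f(5.75) ≈ 0.00318, f(6.375) ≈ 0.00170, f(7) ≈ 0.00091.
Sum = Δx · [f(2.625) + f(3.25) + f(3.875) + ...].
Sum ≈ 0.09676.

0.09676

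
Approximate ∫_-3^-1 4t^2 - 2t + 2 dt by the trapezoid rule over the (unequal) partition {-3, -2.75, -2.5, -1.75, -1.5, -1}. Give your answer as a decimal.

47.0625

Subinterval widths: 0.25, 0.25, 0.75, 0.25, 0.5.
f(-3) = 44, f(-2.75) = 37.75, f(-2.5) = 32, f(-1.75) = 17.75, f(-1.5) = 14, f(-1) = 8.
On each subinterval the trapezoid contributes (Δt_i/2)·[f(t_{i-1}) + f(t_i)].
Sum = 47.0625.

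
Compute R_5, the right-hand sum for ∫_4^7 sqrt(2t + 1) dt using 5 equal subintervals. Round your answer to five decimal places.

10.62456

Δt = (7 − 4)/5 = 0.6.
Right endpoints: 4.6, 5.2, 5.8, 6.4, 7.
f(4.6) ≈ 3.19374, f(5.2) ≈ 3.37639, f(5.8) ≈ 3.54965, f(6.4) ≈ 3.71484, f(7) ≈ 3.87298.
Sum = Δt · [f(4.6) + f(5.2) + f(5.8) + f(6.4) + f(7)].
Sum ≈ 10.62456.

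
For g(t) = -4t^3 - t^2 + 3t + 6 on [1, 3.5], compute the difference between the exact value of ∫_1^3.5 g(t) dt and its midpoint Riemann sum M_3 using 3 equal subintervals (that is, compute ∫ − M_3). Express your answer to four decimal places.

-4.0509

Exact integral: ∫_1^3.5 g(t) dt ≈ -131.145833.
M_3 ≈ -127.094907.
Error ≈ -131.145833 − (-127.094907) ≈ -4.0509.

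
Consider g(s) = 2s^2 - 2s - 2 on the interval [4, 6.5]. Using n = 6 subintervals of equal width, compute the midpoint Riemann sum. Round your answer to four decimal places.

109.0943

Δs = (6.5 − 4)/6 = 5/12.
Midpoints: 101/24, 4.625, 121/24, 131/24, 5.875, 151/24.
g(101/24) = 7201/288, g(4.625) = 31.53125, g(121/24) = 11161/288, g(131/24) = 13441/288, g(5.875) = 55.28125, g(151/24) = 18601/288.
Sum = Δs · [g(101/24) + g(4.625) + g(121/24) + ...].
Sum ≈ 109.0943.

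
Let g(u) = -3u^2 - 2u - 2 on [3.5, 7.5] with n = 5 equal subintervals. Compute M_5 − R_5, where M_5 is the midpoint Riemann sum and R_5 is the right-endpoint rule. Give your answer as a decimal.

M_5 = -430.36.
R_5 = -488.28.
M_5 − R_5 = 57.92.

57.92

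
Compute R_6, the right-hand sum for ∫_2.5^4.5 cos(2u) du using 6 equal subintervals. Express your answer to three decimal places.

0.461

Δu = (4.5 − 2.5)/6 = 1/3.
Right endpoints: 17/6, 19/6, 3.5, 23/6, 25/6, 4.5.
f(17/6) ≈ 0.816, f(19/6) ≈ 0.999, f(3.5) ≈ 0.754, f(23/6) ≈ 0.186, f(25/6) ≈ -0.461, f(4.5) ≈ -0.911.
Sum = Δu · [f(17/6) + f(19/6) + f(3.5) + ...].
Sum ≈ 0.461.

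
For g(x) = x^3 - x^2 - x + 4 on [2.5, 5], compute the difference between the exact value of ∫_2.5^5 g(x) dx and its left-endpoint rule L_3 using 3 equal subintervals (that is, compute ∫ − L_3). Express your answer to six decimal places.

33.752894

Exact integral: ∫_2.5^5 g(x) dx ≈ 110.65104167.
L_3 ≈ 76.89814815.
Error ≈ 110.65104167 − 76.89814815 ≈ 33.752894.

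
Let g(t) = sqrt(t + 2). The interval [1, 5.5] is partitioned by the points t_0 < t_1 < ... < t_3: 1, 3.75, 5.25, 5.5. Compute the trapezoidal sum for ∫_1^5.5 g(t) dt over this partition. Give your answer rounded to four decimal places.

10.1755

Subinterval widths: 2.75, 1.5, 0.25.
g(1) ≈ 1.7321, g(3.75) ≈ 2.3979, g(5.25) ≈ 2.6926, g(5.5) ≈ 2.7386.
On each subinterval the trapezoid contributes (Δt_i/2)·[g(t_{i-1}) + g(t_i)].
Sum ≈ 10.1755.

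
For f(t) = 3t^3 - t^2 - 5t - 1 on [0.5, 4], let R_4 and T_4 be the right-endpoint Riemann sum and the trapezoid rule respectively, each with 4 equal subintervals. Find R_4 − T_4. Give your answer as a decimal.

R_4 ≈ 205.672852.
T_4 ≈ 136.383789.
R_4 − T_4 = 69.2890625.

69.2890625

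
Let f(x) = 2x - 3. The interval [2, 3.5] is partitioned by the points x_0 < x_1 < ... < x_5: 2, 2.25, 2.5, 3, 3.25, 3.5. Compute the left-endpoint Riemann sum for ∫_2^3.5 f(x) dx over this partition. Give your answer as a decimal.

3.25

Subinterval widths: 0.25, 0.25, 0.5, 0.25, 0.25.
Left endpoints: 2, 2.25, 2.5, 3, 3.25.
f(2) = 1, f(2.25) = 1.5, f(2.5) = 2, f(3) = 3, f(3.25) = 3.5.
Sum = Σ Δx_i · f(x_i).
Sum = 3.25.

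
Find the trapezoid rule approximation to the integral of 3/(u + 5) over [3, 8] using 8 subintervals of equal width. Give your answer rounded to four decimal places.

1.4575

Δu = (8 − 3)/8 = 0.625.
f(3) = 0.375, f(3.625) = 8/23, f(4.25) = 12/37, f(4.875) = 24/79, f(5.5) = 2/7, f(6.125) = 24/89, f(6.75) = 12/47, f(7.375) = 8/33, f(8) = 3/13.
T_8 = (Δu/2)·[f(u_0) + 2f(u_1) + ... + 2f(u_{7}) + f(u_8)].
Sum ≈ 1.4575.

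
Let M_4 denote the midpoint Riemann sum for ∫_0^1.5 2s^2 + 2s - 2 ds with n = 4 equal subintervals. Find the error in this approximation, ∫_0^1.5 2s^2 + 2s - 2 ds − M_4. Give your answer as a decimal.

Exact integral: ∫_0^1.5 f(s) ds = 1.5.
M_4 = 1.46484375.
Error = 1.5 − 1.46484375 = 0.03515625.

0.03515625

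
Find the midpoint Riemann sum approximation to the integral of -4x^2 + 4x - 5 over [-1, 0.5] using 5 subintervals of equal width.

Δx = (0.5 − (-1))/5 = 0.3.
Midpoints: -0.85, -0.55, -0.25, 0.05, 0.35.
f(-0.85) = -11.29, f(-0.55) = -8.41, f(-0.25) = -6.25, f(0.05) = -4.81, f(0.35) = -4.09.
Sum = Δx · [f(-0.85) + f(-0.55) + f(-0.25) + f(0.05) + f(0.35)].
Sum = -10.455.

-10.455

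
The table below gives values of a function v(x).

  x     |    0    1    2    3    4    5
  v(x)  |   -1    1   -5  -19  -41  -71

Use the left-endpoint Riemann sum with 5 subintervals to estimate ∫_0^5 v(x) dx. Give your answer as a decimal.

-65

Δx = 1.
Sum = 1·[(-1) + 1 + (-5) + (-19) + (-41)] = -65.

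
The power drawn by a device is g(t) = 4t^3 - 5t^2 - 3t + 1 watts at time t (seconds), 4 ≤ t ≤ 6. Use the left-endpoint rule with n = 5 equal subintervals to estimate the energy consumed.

661.2

Δt = (6 − 4)/5 = 0.4.
Left endpoints: 4, 4.4, 4.8, 5.2, 5.6.
g(4) = 165, g(4.4) = 231.736, g(4.8) = 313.768, g(5.2) = 412.632, g(5.6) = 529.864.
Sum = Δt · [g(4) + g(4.4) + g(4.8) + g(5.2) + g(5.6)].
Sum = 661.2.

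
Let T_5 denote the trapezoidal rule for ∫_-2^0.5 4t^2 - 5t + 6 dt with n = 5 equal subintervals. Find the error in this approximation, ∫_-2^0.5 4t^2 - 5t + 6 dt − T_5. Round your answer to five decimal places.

-0.41667

Exact integral: ∫_-2^0.5 f(t) dt ≈ 35.2083333.
T_5 = 35.625.
Error ≈ 35.2083333 − 35.625 ≈ -0.41667.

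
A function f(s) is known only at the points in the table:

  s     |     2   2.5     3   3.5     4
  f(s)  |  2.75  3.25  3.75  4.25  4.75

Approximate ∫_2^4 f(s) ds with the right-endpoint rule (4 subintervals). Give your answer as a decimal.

8

Δs = 0.5.
Sum = 0.5·[3.25 + 3.75 + 4.25 + 4.75] = 8.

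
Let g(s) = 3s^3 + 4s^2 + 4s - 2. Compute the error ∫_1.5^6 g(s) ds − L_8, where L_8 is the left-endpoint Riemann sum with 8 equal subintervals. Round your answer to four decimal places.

213.4753

Exact integral: ∫_1.5^6 g(s) ds = 1310.203125.
L_8 ≈ 1096.727783.
Error ≈ 1310.203125 − 1096.727783 ≈ 213.4753.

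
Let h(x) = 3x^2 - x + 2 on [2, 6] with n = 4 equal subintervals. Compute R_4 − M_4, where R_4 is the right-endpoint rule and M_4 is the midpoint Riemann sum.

R_4 = 248.
M_4 = 199.
R_4 − M_4 = 49.

49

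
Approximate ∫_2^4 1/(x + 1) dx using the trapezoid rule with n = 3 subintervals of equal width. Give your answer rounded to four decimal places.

Δx = (4 − 2)/3 = 2/3.
f(2) = 1/3, f(8/3) = 3/11, f(10/3) = 3/13, f(4) = 0.2.
T_3 = (Δx/2)·[f(x_0) + 2f(x_1) + 2f(x_2) + f(x_3)].
Sum ≈ 0.5134.

0.5134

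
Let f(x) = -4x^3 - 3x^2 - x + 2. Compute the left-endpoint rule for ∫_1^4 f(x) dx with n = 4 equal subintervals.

Δx = (4 − 1)/4 = 0.75.
Left endpoints: 1, 1.75, 2.5, 3.25.
f(1) = -6, f(1.75) = -30.375, f(2.5) = -81.75, f(3.25) = -170.25.
Sum = Δx · [f(1) + f(1.75) + f(2.5) + f(3.25)].
Sum = -216.28125.

-216.28125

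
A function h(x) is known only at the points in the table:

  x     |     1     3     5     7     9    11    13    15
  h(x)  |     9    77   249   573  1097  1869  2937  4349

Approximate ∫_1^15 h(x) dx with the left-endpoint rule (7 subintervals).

13622

Δx = 2.
Sum = 2·[9 + 77 + 249 + 573 + 1097 + 1869 + 2937] = 13622.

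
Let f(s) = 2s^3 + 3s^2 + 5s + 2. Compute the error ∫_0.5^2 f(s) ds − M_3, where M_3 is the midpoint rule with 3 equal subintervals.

Exact integral: ∫_0.5^2 f(s) ds = 28.21875.
M_3 = 27.890625.
Error = 28.21875 − 27.890625 = 0.328125.

0.328125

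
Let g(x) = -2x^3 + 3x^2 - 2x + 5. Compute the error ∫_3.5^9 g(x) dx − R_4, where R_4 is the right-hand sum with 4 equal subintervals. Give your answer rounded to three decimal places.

Exact integral: ∫_3.5^9 g(x) dx = -2560.59375.
R_4 ≈ -3429.57227.
Error ≈ -2560.59375 − (-3429.57227) ≈ 868.979.

868.979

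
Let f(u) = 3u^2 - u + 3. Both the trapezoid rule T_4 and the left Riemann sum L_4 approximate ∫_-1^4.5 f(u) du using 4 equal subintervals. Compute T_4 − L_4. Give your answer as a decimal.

T_4 = 104.19921875.
L_4 = 68.27734375.
T_4 − L_4 = 35.921875.

35.921875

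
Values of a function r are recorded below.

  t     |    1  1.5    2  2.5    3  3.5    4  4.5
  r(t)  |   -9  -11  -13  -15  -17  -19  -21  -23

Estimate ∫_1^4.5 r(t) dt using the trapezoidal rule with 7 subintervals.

-56

Δt = 0.5.
T_7 = (0.5/2)·[(-9) + 2·(-11) + 2·(-13) + 2·(-15) + 2·(-17) + 2·(-19) + 2·(-21) + (-23)] = -56.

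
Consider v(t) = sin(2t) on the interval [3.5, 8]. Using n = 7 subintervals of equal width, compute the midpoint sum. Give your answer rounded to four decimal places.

Δt = (8 − 3.5)/7 = 9/14.
Midpoints: 107/28, 125/28, 143/28, 5.75, 179/28, 197/28, 215/28.
v(107/28) ≈ 0.9778, v(125/28) ≈ 0.4761, v(143/28) ≈ -0.7100, v(5.75) ≈ -0.8755, v(179/28) ≈ 0.2176, v(197/28) ≈ 0.9978, v(215/28) ≈ 0.3437.
Sum = Δt · [v(107/28) + v(125/28) + v(143/28) + ...].
Sum ≈ 0.9177.

0.9177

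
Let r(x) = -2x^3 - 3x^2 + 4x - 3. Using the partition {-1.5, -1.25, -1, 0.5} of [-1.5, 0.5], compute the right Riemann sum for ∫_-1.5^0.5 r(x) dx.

Subinterval widths: 0.25, 0.25, 1.5.
Right endpoints: -1.25, -1, 0.5.
r(-1.25) = -8.78125, r(-1) = -8, r(0.5) = -2.
Sum = Σ Δx_i · r(x_i).
Sum = -7.1953125.

-7.1953125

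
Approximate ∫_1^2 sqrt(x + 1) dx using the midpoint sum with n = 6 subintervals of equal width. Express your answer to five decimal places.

Δx = (2 − 1)/6 = 1/6.
Midpoints: 13/12, 1.25, 17/12, 19/12, 1.75, 23/12.
f(13/12) ≈ 1.44338, f(1.25) ≈ 1.50000, f(17/12) ≈ 1.55456, f(19/12) ≈ 1.60728, f(1.75) ≈ 1.65831, f(23/12) ≈ 1.70783.
Sum = Δx · [f(13/12) + f(1.25) + f(17/12) + ...].
Sum ≈ 1.57856.

1.57856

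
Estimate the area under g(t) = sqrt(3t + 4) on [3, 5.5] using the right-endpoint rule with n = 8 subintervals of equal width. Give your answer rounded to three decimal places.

Δt = (5.5 − 3)/8 = 0.3125.
Right endpoints: 3.3125, 3.625, 3.9375, 4.25, 4.5625, 4.875, 5.1875, 5.5.
g(3.3125) ≈ 3.733, g(3.625) ≈ 3.857, g(3.9375) ≈ 3.976, g(4.25) ≈ 4.093, g(4.5625) ≈ 4.206, g(4.875) ≈ 4.316, g(5.1875) ≈ 4.423, g(5.5) ≈ 4.528.
Sum = Δt · [g(3.3125) + g(3.625) + g(3.9375) + ...].
Sum ≈ 10.354.

10.354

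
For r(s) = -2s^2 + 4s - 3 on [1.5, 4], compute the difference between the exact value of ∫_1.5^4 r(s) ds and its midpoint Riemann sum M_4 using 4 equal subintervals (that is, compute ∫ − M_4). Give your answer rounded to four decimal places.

Exact integral: ∫_1.5^4 r(s) ds ≈ -20.416667.
M_4 = -20.25390625.
Error ≈ -20.416667 − (-20.25390625) ≈ -0.1628.

-0.1628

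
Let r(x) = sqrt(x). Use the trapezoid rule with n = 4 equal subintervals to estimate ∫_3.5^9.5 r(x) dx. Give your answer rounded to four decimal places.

15.1358

Δx = (9.5 − 3.5)/4 = 1.5.
r(3.5) ≈ 1.8708, r(5) ≈ 2.2361, r(6.5) ≈ 2.5495, r(8) ≈ 2.8284, r(9.5) ≈ 3.0822.
T_4 = (Δx/2)·[r(x_0) + 2r(x_1) + 2r(x_2) + 2r(x_3) + r(x_4)].
Sum ≈ 15.1358.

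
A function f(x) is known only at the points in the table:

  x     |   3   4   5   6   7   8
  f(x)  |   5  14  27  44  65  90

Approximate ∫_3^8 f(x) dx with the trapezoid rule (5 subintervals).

Δx = 1.
T_5 = (1/2)·[5 + 2·14 + 2·27 + 2·44 + 2·65 + 90] = 197.5.

197.5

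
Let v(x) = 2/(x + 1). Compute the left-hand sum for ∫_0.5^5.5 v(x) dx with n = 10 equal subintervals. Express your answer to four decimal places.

3.2064

Δx = (5.5 − 0.5)/10 = 0.5.
Left endpoints: 0.5, 1, 1.5, 2, 2.5, 3, 3.5, 4, 4.5, 5.
v(0.5) = 4/3, v(1) = 1, v(1.5) = 0.8, v(2) = 2/3, v(2.5) = 4/7, v(3) = 0.5, v(3.5) = 4/9, v(4) = 0.4, v(4.5) = 4/11, v(5) = 1/3.
Sum = Δx · [v(0.5) + v(1) + v(1.5) + ...].
Sum ≈ 3.2064.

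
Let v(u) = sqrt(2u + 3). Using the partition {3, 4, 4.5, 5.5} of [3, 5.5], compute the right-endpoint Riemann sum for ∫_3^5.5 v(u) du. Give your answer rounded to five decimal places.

Subinterval widths: 1, 0.5, 1.
Right endpoints: 4, 4.5, 5.5.
v(4) ≈ 3.31662, v(4.5) ≈ 3.46410, v(5.5) ≈ 3.74166.
Sum = Σ Δu_i · v(u_i).
Sum ≈ 8.79033.

8.79033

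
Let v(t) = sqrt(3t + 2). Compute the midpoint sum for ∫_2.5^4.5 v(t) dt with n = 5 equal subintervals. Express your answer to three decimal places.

Δt = (4.5 − 2.5)/5 = 0.4.
Midpoints: 2.7, 3.1, 3.5, 3.9, 4.3.
v(2.7) ≈ 3.178, v(3.1) ≈ 3.362, v(3.5) ≈ 3.536, v(3.9) ≈ 3.701, v(4.3) ≈ 3.860.
Sum = Δt · [v(2.7) + v(3.1) + v(3.5) + v(3.9) + v(4.3)].
Sum ≈ 7.055.

7.055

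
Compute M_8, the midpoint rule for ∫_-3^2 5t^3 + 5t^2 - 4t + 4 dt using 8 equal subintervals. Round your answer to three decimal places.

Δt = (2 − (-3))/8 = 0.625.
Midpoints: -2.6875, -2.0625, -1.4375, -0.8125, -0.1875, 0.4375, 1.0625, 1.6875.
f(-2.6875) = -189199/4096, f(-2.0625) = -42389/4096, f(-1.4375) = 21421/4096, f(-0.8125) = 32231/4096, f(-0.1875) = 20041/4096, f(0.4375) = 14851/4096, f(1.0625) = 46661/4096, f(1.6875) = 145471/4096.
Sum = Δt · [f(-2.6875) + f(-2.0625) + f(-1.4375) + ...].
Sum ≈ 7.490.

7.490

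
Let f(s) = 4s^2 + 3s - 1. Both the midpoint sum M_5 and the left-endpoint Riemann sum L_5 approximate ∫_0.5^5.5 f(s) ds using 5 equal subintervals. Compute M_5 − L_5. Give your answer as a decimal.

62.5

M_5 = 260.
L_5 = 197.5.
M_5 − L_5 = 62.5.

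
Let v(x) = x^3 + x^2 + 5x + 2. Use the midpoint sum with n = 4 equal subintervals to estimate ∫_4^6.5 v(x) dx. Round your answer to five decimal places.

Δx = (6.5 − 4)/4 = 0.625.
Midpoints: 4.3125, 4.9375, 5.5625, 6.1875.
v(4.3125) = 501197/4096, v(4.9375) = 702207/4096, v(5.5625) = 953817/4096, v(6.1875) = 1262027/4096.
Sum = Δx · [v(4.3125) + v(4.9375) + v(5.5625) + v(6.1875)].
Sum ≈ 521.73584.

521.73584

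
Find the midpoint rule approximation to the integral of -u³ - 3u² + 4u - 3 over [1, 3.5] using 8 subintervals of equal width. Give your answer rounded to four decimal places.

-63.9423

Δu = (3.5 − 1)/8 = 0.3125.
Midpoints: 1.15625, 1.46875, 1.78125, 2.09375, 2.40625, 2.71875, 3.03125, 3.34375.
f(1.15625) = -128829/32768, f(1.46875) = -221679/32768, f(1.78125) = -361929/32768, f(2.09375) = -555579/32768, f(2.40625) = -808629/32768, f(2.71875) = -1127079/32768, f(3.03125) = -1516929/32768, f(3.34375) = -1984179/32768.
Sum = Δu · [f(1.15625) + f(1.46875) + f(1.78125) + ...].
Sum ≈ -63.9423.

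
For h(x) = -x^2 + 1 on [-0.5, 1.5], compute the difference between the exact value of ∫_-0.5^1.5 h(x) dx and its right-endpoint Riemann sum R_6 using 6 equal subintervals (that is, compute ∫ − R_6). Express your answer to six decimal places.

Exact integral: ∫_-0.5^1.5 h(x) dx ≈ 0.83333333.
R_6 ≈ 0.46296296.
Error ≈ 0.83333333 − 0.46296296 ≈ 0.370370.

0.370370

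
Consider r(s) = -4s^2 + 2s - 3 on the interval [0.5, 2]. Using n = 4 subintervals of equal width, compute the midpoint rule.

-11.1796875

Δs = (2 − 0.5)/4 = 0.375.
Midpoints: 0.6875, 1.0625, 1.4375, 1.8125.
r(0.6875) = -3.515625, r(1.0625) = -5.390625, r(1.4375) = -8.390625, r(1.8125) = -12.515625.
Sum = Δs · [r(0.6875) + r(1.0625) + r(1.4375) + r(1.8125)].
Sum = -11.1796875.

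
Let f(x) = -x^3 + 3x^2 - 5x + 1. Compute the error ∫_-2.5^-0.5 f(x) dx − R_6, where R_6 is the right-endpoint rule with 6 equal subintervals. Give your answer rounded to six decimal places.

6.972222

Exact integral: ∫_-2.5^-0.5 f(x) dx = 42.25.
R_6 ≈ 35.27777778.
Error ≈ 42.25 − 35.27777778 ≈ 6.972222.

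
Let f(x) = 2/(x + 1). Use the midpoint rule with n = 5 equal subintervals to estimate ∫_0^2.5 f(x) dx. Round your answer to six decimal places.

Δx = (2.5 − 0)/5 = 0.5.
Midpoints: 0.25, 0.75, 1.25, 1.75, 2.25.
f(0.25) = 1.6, f(0.75) = 8/7, f(1.25) = 8/9, f(1.75) = 8/11, f(2.25) = 8/13.
Sum = Δx · [f(0.25) + f(0.75) + f(1.25) + f(1.75) + f(2.25)].
Sum ≈ 2.487202.

2.487202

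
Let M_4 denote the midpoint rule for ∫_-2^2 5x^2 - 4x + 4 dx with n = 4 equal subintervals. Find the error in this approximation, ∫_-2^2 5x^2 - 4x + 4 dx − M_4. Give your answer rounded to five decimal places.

1.66667

Exact integral: ∫_-2^2 f(x) dx ≈ 42.6666667.
M_4 = 41.
Error ≈ 42.6666667 − 41 ≈ 1.66667.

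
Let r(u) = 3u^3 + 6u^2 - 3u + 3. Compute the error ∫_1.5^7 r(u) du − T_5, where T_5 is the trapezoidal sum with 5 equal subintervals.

-49.080625

Exact integral: ∫_1.5^7 r(u) du = 2422.578125.
T_5 = 2471.65875.
Error = 2422.578125 − 2471.65875 = -49.080625.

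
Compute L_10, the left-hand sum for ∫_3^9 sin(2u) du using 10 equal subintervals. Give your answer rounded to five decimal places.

Δu = (9 − 3)/10 = 0.6.
Left endpoints: 3, 3.6, 4.2, 4.8, 5.4, 6, 6.6, 7.2, 7.8, 8.4.
f(3) ≈ -0.27942, f(3.6) ≈ 0.79367, f(4.2) ≈ 0.85460, f(4.8) ≈ -0.17433, f(5.4) ≈ -0.98094, f(6) ≈ -0.53657, f(6.6) ≈ 0.59207, f(7.2) ≈ 0.96566, f(7.8) ≈ 0.10775, f(8.4) ≈ -0.88757.
Sum = Δu · [f(3) + f(3.6) + f(4.2) + ...].
Sum ≈ 0.27296.

0.27296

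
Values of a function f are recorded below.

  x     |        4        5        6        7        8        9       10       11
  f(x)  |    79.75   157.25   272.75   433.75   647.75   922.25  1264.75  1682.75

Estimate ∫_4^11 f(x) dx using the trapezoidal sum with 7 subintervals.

Δx = 1.
T_7 = (1/2)·[79.75 + 2·157.25 + 2·272.75 + 2·433.75 + 2·647.75 + 2·922.25 + 2·1264.75 + 1682.75] = 4579.75.

4579.75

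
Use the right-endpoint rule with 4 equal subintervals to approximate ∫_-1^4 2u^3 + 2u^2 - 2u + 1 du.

Δu = (4 − (-1))/4 = 1.25.
Right endpoints: 0.25, 1.5, 2.75, 4.
f(0.25) = 0.65625, f(1.5) = 9.25, f(2.75) = 52.21875, f(4) = 153.
Sum = Δu · [f(0.25) + f(1.5) + f(2.75) + f(4)].
Sum = 268.90625.

268.90625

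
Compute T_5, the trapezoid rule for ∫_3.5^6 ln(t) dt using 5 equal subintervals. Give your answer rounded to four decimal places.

Δt = (6 − 3.5)/5 = 0.5.
f(3.5) ≈ 1.2528, f(4) ≈ 1.3863, f(4.5) ≈ 1.5041, f(5) ≈ 1.6094, f(5.5) ≈ 1.7047, f(6) ≈ 1.7918.
T_5 = (Δt/2)·[f(t_0) + 2f(t_1) + ... + 2f(t_{4}) + f(t_5)].
Sum ≈ 3.8634.

3.8634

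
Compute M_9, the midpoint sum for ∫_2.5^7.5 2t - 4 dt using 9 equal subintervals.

30

Δt = (7.5 − 2.5)/9 = 5/9.
Midpoints: 25/9, 10/3, 35/9, 40/9, 5, 50/9, 55/9, 20/3, 65/9.
f(25/9) = 14/9, f(10/3) = 8/3, f(35/9) = 34/9, f(40/9) = 44/9, f(5) = 6, f(50/9) = 64/9, f(55/9) = 74/9, f(20/3) = 28/3, f(65/9) = 94/9.
Sum = Δt · [f(25/9) + f(10/3) + f(35/9) + ...].
Sum = 30.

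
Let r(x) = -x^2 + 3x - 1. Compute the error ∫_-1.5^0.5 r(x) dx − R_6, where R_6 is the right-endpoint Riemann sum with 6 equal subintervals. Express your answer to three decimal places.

Exact integral: ∫_-1.5^0.5 r(x) dx ≈ -6.16667.
R_6 ≈ -4.87037.
Error ≈ -6.16667 − (-4.87037) ≈ -1.296.

-1.296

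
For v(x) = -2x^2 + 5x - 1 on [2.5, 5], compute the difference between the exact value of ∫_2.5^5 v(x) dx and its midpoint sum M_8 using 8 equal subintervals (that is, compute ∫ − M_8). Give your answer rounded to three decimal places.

Exact integral: ∫_2.5^5 v(x) dx ≈ -28.54167.
M_8 ≈ -28.50098.
Error ≈ -28.54167 − (-28.50098) ≈ -0.041.

-0.041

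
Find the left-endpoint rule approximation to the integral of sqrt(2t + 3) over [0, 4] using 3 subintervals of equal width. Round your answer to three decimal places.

9.332

Δt = (4 − 0)/3 = 4/3.
Left endpoints: 0, 4/3, 8/3.
f(0) ≈ 1.732, f(4/3) ≈ 2.380, f(8/3) ≈ 2.887.
Sum = Δt · [f(0) + f(4/3) + f(8/3)].
Sum ≈ 9.332.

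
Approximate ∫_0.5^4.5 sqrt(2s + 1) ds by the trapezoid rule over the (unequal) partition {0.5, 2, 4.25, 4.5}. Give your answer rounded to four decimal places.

Subinterval widths: 1.5, 2.25, 0.25.
f(0.5) ≈ 1.4142, f(2) ≈ 2.2361, f(4.25) ≈ 3.0822, f(4.5) ≈ 3.1623.
On each subinterval the trapezoid contributes (Δs_i/2)·[f(s_{i-1}) + f(s_i)].
Sum ≈ 9.5013.

9.5013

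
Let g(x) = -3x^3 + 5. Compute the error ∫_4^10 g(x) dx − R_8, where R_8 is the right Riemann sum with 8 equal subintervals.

Exact integral: ∫_4^10 g(x) dx = -7278.
R_8 = -8366.4375.
Error = -7278 − (-8366.4375) = 1088.4375.

1088.4375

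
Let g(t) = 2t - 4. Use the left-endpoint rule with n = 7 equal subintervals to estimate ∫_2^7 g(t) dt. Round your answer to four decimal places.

21.4286

Δt = (7 − 2)/7 = 5/7.
Left endpoints: 2, 19/7, 24/7, 29/7, 34/7, 39/7, 44/7.
g(2) = 0, g(19/7) = 10/7, g(24/7) = 20/7, g(29/7) = 30/7, g(34/7) = 40/7, g(39/7) = 50/7, g(44/7) = 60/7.
Sum = Δt · [g(2) + g(19/7) + g(24/7) + ...].
Sum ≈ 21.4286.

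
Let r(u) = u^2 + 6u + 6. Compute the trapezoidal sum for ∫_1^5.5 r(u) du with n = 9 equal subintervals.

Δu = (5.5 − 1)/9 = 0.5.
r(1) = 13, r(1.5) = 17.25, r(2) = 22, r(2.5) = 27.25, r(3) = 33, r(3.5) = 39.25, r(4) = 46, r(4.5) = 53.25, r(5) = 61, r(5.5) = 69.25.
T_9 = (Δu/2)·[r(u_0) + 2r(u_1) + ... + 2r(u_{8}) + r(u_9)].
Sum = 170.0625.

170.0625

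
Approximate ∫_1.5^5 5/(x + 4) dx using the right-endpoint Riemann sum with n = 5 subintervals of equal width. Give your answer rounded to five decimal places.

2.34286

Δx = (5 − 1.5)/5 = 0.7.
Right endpoints: 2.2, 2.9, 3.6, 4.3, 5.
f(2.2) = 25/31, f(2.9) = 50/69, f(3.6) = 25/38, f(4.3) = 50/83, f(5) = 5/9.
Sum = Δx · [f(2.2) + f(2.9) + f(3.6) + f(4.3) + f(5)].
Sum ≈ 2.34286.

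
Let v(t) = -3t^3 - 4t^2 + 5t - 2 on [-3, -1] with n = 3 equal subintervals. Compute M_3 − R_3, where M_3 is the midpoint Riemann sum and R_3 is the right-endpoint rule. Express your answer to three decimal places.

8.889

M_3 ≈ 0.29630.
R_3 ≈ -8.59259.
M_3 − R_3 ≈ 8.889.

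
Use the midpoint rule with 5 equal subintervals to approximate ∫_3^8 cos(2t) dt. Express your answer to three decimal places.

Δt = (8 − 3)/5 = 1.
Midpoints: 3.5, 4.5, 5.5, 6.5, 7.5.
f(3.5) ≈ 0.754, f(4.5) ≈ -0.911, f(5.5) ≈ 0.004, f(6.5) ≈ 0.907, f(7.5) ≈ -0.760.
Sum = Δt · [f(3.5) + f(4.5) + f(5.5) + f(6.5) + f(7.5)].
Sum ≈ -0.005.

-0.005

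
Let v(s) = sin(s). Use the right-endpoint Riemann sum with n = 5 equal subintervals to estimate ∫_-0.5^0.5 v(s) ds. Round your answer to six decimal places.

Δs = (0.5 − (-0.5))/5 = 0.2.
Right endpoints: -0.3, -0.1, 0.1, 0.3, 0.5.
v(-0.3) ≈ -0.295520, v(-0.1) ≈ -0.099833, v(0.1) ≈ 0.099833, v(0.3) ≈ 0.295520, v(0.5) ≈ 0.479426.
Sum = Δs · [v(-0.3) + v(-0.1) + v(0.1) + v(0.3) + v(0.5)].
Sum ≈ 0.095885.

0.095885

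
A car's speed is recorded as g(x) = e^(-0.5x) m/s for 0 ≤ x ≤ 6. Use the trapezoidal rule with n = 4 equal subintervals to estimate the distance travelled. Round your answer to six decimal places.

1.988684

Δx = (6 − 0)/4 = 1.5.
g(0) ≈ 1.000000, g(1.5) ≈ 0.472367, g(3) ≈ 0.223130, g(4.5) ≈ 0.105399, g(6) ≈ 0.049787.
T_4 = (Δx/2)·[g(x_0) + 2g(x_1) + 2g(x_2) + 2g(x_3) + g(x_4)].
Sum ≈ 1.988684.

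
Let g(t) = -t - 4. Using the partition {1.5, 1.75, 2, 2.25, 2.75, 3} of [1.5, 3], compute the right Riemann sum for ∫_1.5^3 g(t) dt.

-9.625

Subinterval widths: 0.25, 0.25, 0.25, 0.5, 0.25.
Right endpoints: 1.75, 2, 2.25, 2.75, 3.
g(1.75) = -5.75, g(2) = -6, g(2.25) = -6.25, g(2.75) = -6.75, g(3) = -7.
Sum = Σ Δt_i · g(t_i).
Sum = -9.625.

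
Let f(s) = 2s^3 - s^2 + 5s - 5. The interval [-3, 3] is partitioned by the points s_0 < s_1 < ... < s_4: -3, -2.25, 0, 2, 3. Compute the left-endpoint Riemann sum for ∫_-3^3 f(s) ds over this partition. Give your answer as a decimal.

-154.4609375

Subinterval widths: 0.75, 2.25, 2, 1.
Left endpoints: -3, -2.25, 0, 2.
f(-3) = -83, f(-2.25) = -44.09375, f(0) = -5, f(2) = 17.
Sum = Σ Δs_i · f(s_i).
Sum = -154.4609375.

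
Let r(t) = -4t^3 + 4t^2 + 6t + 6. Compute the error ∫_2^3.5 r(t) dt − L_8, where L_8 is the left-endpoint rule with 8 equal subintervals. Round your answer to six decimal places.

Exact integral: ∫_2^3.5 r(t) dt = -53.8125.
L_8 ≈ -44.92675781.
Error ≈ -53.8125 − (-44.92675781) ≈ -8.885742.

-8.885742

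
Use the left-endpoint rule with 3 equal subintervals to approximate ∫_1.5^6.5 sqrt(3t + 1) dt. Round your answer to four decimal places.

15.8710

Δt = (6.5 − 1.5)/3 = 5/3.
Left endpoints: 1.5, 19/6, 29/6.
f(1.5) ≈ 2.3452, f(19/6) ≈ 3.2404, f(29/6) ≈ 3.9370.
Sum = Δt · [f(1.5) + f(19/6) + f(29/6)].
Sum ≈ 15.8710.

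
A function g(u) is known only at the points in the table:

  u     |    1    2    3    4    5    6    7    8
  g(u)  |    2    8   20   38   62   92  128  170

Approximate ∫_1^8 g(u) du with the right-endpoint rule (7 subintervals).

518

Δu = 1.
Sum = 1·[8 + 20 + 38 + 62 + 92 + 128 + 170] = 518.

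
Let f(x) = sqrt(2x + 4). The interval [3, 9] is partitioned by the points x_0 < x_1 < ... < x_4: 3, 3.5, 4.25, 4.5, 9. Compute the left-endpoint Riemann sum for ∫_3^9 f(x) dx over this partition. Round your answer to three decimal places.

Subinterval widths: 0.5, 0.75, 0.25, 4.5.
Left endpoints: 3, 3.5, 4.25, 4.5.
f(3) ≈ 3.162, f(3.5) ≈ 3.317, f(4.25) ≈ 3.536, f(4.5) ≈ 3.606.
Sum = Σ Δx_i · f(x_i).
Sum ≈ 21.177.

21.177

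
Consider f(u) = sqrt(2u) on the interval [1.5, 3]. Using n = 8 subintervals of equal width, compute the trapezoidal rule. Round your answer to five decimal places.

3.16643

Δu = (3 − 1.5)/8 = 0.1875.
f(1.5) ≈ 1.73205, f(1.6875) ≈ 1.83712, f(1.875) ≈ 1.93649, f(2.0625) ≈ 2.03101, f(2.25) ≈ 2.12132, f(2.4375) ≈ 2.20794, f(2.625) ≈ 2.29129, f(2.8125) ≈ 2.37171, f(3) ≈ 2.44949.
T_8 = (Δu/2)·[f(u_0) + 2f(u_1) + ... + 2f(u_{7}) + f(u_8)].
Sum ≈ 3.16643.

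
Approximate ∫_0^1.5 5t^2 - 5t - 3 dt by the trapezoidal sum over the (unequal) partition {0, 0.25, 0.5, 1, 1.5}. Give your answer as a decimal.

-4.265625

Subinterval widths: 0.25, 0.25, 0.5, 0.5.
f(0) = -3, f(0.25) = -3.9375, f(0.5) = -4.25, f(1) = -3, f(1.5) = 0.75.
On each subinterval the trapezoid contributes (Δt_i/2)·[f(t_{i-1}) + f(t_i)].
Sum = -4.265625.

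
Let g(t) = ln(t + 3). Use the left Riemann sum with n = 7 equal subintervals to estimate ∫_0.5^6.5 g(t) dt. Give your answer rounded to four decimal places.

10.5636

Δt = (6.5 − 0.5)/7 = 6/7.
Left endpoints: 0.5, 19/14, 31/14, 43/14, 55/14, 67/14, 79/14.
g(0.5) ≈ 1.2528, g(19/14) ≈ 1.4718, g(31/14) ≈ 1.6514, g(43/14) ≈ 1.8036, g(55/14) ≈ 1.9357, g(67/14) ≈ 2.0523, g(79/14) ≈ 2.1567.
Sum = Δt · [g(0.5) + g(19/14) + g(31/14) + ...].
Sum ≈ 10.5636.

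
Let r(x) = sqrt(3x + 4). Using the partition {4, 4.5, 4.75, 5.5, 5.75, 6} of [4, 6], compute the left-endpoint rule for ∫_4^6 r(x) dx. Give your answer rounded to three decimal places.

Subinterval widths: 0.5, 0.25, 0.75, 0.25, 0.25.
Left endpoints: 4, 4.5, 4.75, 5.5, 5.75.
r(4) ≈ 4.000, r(4.5) ≈ 4.183, r(4.75) ≈ 4.272, r(5.5) ≈ 4.528, r(5.75) ≈ 4.610.
Sum = Σ Δx_i · r(x_i).
Sum ≈ 8.534.

8.534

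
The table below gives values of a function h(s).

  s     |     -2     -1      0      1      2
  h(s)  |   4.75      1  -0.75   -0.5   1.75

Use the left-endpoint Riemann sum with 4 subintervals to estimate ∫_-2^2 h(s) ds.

Δs = 1.
Sum = 1·[4.75 + 1 + (-0.75) + (-0.5)] = 4.5.

4.5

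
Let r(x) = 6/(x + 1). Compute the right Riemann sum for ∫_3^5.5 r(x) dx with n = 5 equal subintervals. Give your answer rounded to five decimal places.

2.77366

Δx = (5.5 − 3)/5 = 0.5.
Right endpoints: 3.5, 4, 4.5, 5, 5.5.
r(3.5) = 4/3, r(4) = 1.2, r(4.5) = 12/11, r(5) = 1, r(5.5) = 12/13.
Sum = Δx · [r(3.5) + r(4) + r(4.5) + r(5) + r(5.5)].
Sum ≈ 2.77366.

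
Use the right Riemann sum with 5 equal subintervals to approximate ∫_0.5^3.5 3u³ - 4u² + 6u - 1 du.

120.495

Δu = (3.5 − 0.5)/5 = 0.6.
Right endpoints: 1.1, 1.7, 2.3, 2.9, 3.5.
f(1.1) = 4.753, f(1.7) = 12.379, f(2.3) = 28.141, f(2.9) = 55.927, f(3.5) = 99.625.
Sum = Δu · [f(1.1) + f(1.7) + f(2.3) + f(2.9) + f(3.5)].
Sum = 120.495.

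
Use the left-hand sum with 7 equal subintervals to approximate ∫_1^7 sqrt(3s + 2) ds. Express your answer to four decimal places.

20.9087

Δs = (7 − 1)/7 = 6/7.
Left endpoints: 1, 13/7, 19/7, 25/7, 31/7, 37/7, 43/7.
f(1) ≈ 2.2361, f(13/7) ≈ 2.7516, f(19/7) ≈ 3.1848, f(25/7) ≈ 3.5657, f(31/7) ≈ 3.9097, f(37/7) ≈ 4.2258, f(43/7) ≈ 4.5198.
Sum = Δs · [f(1) + f(13/7) + f(19/7) + ...].
Sum ≈ 20.9087.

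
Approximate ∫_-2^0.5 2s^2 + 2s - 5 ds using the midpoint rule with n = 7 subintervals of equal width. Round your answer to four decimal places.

Δs = (0.5 − (-2))/7 = 5/14.
Midpoints: -51/28, -41/28, -31/28, -0.75, -11/28, -1/28, 9/28.
f(-51/28) = -787/392, f(-41/28) = -1427/392, f(-31/28) = -1867/392, f(-0.75) = -5.375, f(-11/28) = -2147/392, f(-1/28) = -1987/392, f(9/28) = -1627/392.
Sum = Δs · [f(-51/28) + f(-41/28) + f(-31/28) + ...].
Sum ≈ -10.8865.

-10.8865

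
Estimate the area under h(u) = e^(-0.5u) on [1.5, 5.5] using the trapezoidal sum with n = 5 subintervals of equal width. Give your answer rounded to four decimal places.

Δu = (5.5 − 1.5)/5 = 0.8.
h(1.5) ≈ 0.4724, h(2.3) ≈ 0.3166, h(3.1) ≈ 0.2122, h(3.9) ≈ 0.1423, h(4.7) ≈ 0.0954, h(5.5) ≈ 0.0639.
T_5 = (Δu/2)·[h(u_0) + 2h(u_1) + ... + 2h(u_{4}) + h(u_5)].
Sum ≈ 0.8277.

0.8277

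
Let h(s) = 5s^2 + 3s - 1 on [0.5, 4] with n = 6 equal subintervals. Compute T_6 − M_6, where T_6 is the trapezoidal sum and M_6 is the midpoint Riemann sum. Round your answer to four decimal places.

T_6 ≈ 127.575810.
M_6 ≈ 126.087095.
T_6 − M_6 ≈ 1.4887.

1.4887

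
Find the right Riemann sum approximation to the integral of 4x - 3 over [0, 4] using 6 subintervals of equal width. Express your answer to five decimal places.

Δx = (4 − 0)/6 = 2/3.
Right endpoints: 2/3, 4/3, 2, 8/3, 10/3, 4.
f(2/3) = -1/3, f(4/3) = 7/3, f(2) = 5, f(8/3) = 23/3, f(10/3) = 31/3, f(4) = 13.
Sum = Δx · [f(2/3) + f(4/3) + f(2) + ...].
Sum ≈ 25.33333.

25.33333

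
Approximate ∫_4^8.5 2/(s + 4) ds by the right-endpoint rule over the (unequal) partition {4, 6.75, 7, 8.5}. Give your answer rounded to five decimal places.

0.79708

Subinterval widths: 2.75, 0.25, 1.5.
Right endpoints: 6.75, 7, 8.5.
f(6.75) = 8/43, f(7) = 2/11, f(8.5) = 0.16.
Sum = Σ Δs_i · f(s_i).
Sum ≈ 0.79708.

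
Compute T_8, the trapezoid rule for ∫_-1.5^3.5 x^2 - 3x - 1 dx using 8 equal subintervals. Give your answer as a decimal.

-4.2578125

Δx = (3.5 − (-1.5))/8 = 0.625.
f(-1.5) = 5.75, f(-0.875) = 2.390625, f(-0.25) = -0.1875, f(0.375) = -1.984375, f(1) = -3, f(1.625) = -3.234375, f(2.25) = -2.6875, f(2.875) = -1.359375, f(3.5) = 0.75.
T_8 = (Δx/2)·[f(x_0) + 2f(x_1) + ... + 2f(x_{7}) + f(x_8)].
Sum = -4.2578125.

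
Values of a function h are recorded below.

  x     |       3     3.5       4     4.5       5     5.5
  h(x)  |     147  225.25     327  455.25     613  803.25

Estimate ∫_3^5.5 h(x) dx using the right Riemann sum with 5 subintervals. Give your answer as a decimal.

1211.875

Δx = 0.5.
Sum = 0.5·[225.25 + 327 + 455.25 + 613 + 803.25] = 1211.875.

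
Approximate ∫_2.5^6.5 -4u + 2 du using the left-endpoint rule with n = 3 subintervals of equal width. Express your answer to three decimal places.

Δu = (6.5 − 2.5)/3 = 4/3.
Left endpoints: 2.5, 23/6, 31/6.
f(2.5) = -8, f(23/6) = -40/3, f(31/6) = -56/3.
Sum = Δu · [f(2.5) + f(23/6) + f(31/6)].
Sum ≈ -53.333.

-53.333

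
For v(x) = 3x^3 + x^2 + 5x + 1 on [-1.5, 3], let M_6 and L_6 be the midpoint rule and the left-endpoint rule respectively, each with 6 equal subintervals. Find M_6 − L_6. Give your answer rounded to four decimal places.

40.2363

M_6 ≈ 86.818359.
L_6 = 46.58203125.
M_6 − L_6 ≈ 40.2363.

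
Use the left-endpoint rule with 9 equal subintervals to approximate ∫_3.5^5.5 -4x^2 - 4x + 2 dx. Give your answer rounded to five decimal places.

Δx = (5.5 − 3.5)/9 = 2/9.
Left endpoints: 3.5, 67/18, 71/18, 25/6, 79/18, 83/18, 29/6, 91/18, 95/18.
f(3.5) = -61, f(67/18) = -5533/81, f(71/18) = -6157/81, f(25/6) = -757/9, f(79/18) = -7501/81, f(83/18) = -8221/81, f(29/6) = -997/9, f(91/18) = -9757/81, f(95/18) = -10573/81.
Sum = Δx · [f(3.5) + f(67/18) + f(71/18) + ...].
Sum ≈ -187.84362.

-187.84362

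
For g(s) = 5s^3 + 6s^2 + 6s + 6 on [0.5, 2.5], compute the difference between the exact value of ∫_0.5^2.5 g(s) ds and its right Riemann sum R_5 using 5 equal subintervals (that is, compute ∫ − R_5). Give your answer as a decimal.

Exact integral: ∫_0.5^2.5 g(s) ds = 109.75.
R_5 = 136.37.
Error = 109.75 − 136.37 = -26.62.

-26.62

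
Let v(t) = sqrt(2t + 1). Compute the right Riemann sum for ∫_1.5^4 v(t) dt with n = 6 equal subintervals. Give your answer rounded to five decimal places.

6.53926

Δt = (4 − 1.5)/6 = 5/12.
Right endpoints: 23/12, 7/3, 2.75, 19/6, 43/12, 4.
v(23/12) ≈ 2.19848, v(7/3) ≈ 2.38048, v(2.75) ≈ 2.54951, v(19/6) ≈ 2.70801, v(43/12) ≈ 2.85774, v(4) ≈ 3.00000.
Sum = Δt · [v(23/12) + v(7/3) + v(2.75) + ...].
Sum ≈ 6.53926.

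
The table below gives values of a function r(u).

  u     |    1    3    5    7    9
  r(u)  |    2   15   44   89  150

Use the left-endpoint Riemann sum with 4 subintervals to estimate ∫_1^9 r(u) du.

300

Δu = 2.
Sum = 2·[2 + 15 + 44 + 89] = 300.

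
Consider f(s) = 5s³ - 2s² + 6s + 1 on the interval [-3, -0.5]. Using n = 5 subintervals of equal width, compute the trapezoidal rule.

-145.78125

Δs = (-0.5 − (-3))/5 = 0.5.
f(-3) = -170, f(-2.5) = -104.625, f(-2) = -59, f(-1.5) = -29.375, f(-1) = -12, f(-0.5) = -3.125.
T_5 = (Δs/2)·[f(s_0) + 2f(s_1) + ... + 2f(s_{4}) + f(s_5)].
Sum = -145.78125.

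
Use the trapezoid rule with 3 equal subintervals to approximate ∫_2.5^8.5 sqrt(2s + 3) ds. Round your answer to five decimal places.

Δs = (8.5 − 2.5)/3 = 2.
f(2.5) ≈ 2.82843, f(4.5) ≈ 3.46410, f(6.5) ≈ 4.00000, f(8.5) ≈ 4.47214.
T_3 = (Δs/2)·[f(s_0) + 2f(s_1) + 2f(s_2) + f(s_3)].
Sum ≈ 22.22877.

22.22877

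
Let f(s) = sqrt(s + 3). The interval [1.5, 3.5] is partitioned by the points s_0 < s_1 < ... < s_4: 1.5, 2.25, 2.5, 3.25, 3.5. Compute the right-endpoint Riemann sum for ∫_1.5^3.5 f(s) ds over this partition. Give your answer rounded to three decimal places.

Subinterval widths: 0.75, 0.25, 0.75, 0.25.
Right endpoints: 2.25, 2.5, 3.25, 3.5.
f(2.25) ≈ 2.291, f(2.5) ≈ 2.345, f(3.25) ≈ 2.500, f(3.5) ≈ 2.550.
Sum = Σ Δs_i · f(s_i).
Sum ≈ 4.817.

4.817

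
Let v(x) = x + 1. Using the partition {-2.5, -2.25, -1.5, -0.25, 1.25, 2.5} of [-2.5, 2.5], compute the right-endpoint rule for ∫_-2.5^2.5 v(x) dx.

8

Subinterval widths: 0.25, 0.75, 1.25, 1.5, 1.25.
Right endpoints: -2.25, -1.5, -0.25, 1.25, 2.5.
v(-2.25) = -1.25, v(-1.5) = -0.5, v(-0.25) = 0.75, v(1.25) = 2.25, v(2.5) = 3.5.
Sum = Σ Δx_i · v(x_i).
Sum = 8.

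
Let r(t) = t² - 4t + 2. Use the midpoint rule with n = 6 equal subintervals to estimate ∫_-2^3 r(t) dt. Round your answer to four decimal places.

Δt = (3 − (-2))/6 = 5/6.
Midpoints: -19/12, -0.75, 1/12, 11/12, 1.75, 31/12.
r(-19/12) = 1561/144, r(-0.75) = 5.5625, r(1/12) = 241/144, r(11/12) = -119/144, r(1.75) = -1.9375, r(31/12) = -239/144.
Sum = Δt · [r(-19/12) + r(-0.75) + r(1/12) + ...].
Sum ≈ 11.3773.

11.3773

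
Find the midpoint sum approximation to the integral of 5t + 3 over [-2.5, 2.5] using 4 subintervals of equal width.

15

Δt = (2.5 − (-2.5))/4 = 1.25.
Midpoints: -1.875, -0.625, 0.625, 1.875.
f(-1.875) = -6.375, f(-0.625) = -0.125, f(0.625) = 6.125, f(1.875) = 12.375.
Sum = Δt · [f(-1.875) + f(-0.625) + f(0.625) + f(1.875)].
Sum = 15.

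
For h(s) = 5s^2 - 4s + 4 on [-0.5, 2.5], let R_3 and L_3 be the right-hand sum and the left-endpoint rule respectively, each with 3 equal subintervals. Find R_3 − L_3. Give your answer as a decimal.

R_3 = 37.75.
L_3 = 19.75.
R_3 − L_3 = 18.

18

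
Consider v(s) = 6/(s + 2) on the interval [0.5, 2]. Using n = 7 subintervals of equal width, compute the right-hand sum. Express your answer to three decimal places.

2.726

Δs = (2 − 0.5)/7 = 3/14.
Right endpoints: 5/7, 13/14, 8/7, 19/14, 11/7, 25/14, 2.
v(5/7) = 42/19, v(13/14) = 84/41, v(8/7) = 21/11, v(19/14) = 84/47, v(11/7) = 1.68, v(25/14) = 84/53, v(2) = 1.5.
Sum = Δs · [v(5/7) + v(13/14) + v(8/7) + ...].
Sum ≈ 2.726.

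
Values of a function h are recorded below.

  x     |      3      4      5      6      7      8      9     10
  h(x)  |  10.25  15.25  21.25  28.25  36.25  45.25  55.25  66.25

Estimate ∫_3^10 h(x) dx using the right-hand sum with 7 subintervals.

267.75

Δx = 1.
Sum = 1·[15.25 + 21.25 + 28.25 + 36.25 + 45.25 + 55.25 + 66.25] = 267.75.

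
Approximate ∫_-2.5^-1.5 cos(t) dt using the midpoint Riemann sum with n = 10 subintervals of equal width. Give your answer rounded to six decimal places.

-0.399189

Δt = (-1.5 − (-2.5))/10 = 0.1.
Midpoints: -2.45, -2.35, -2.25, -2.15, -2.05, -1.95, -1.85, -1.75, -1.65, -1.55.
f(-2.45) ≈ -0.770231, f(-2.35) ≈ -0.702713, f(-2.25) ≈ -0.628174, f(-2.15) ≈ -0.547358, f(-2.05) ≈ -0.461073, f(-1.95) ≈ -0.370181, f(-1.85) ≈ -0.275590, f(-1.75) ≈ -0.178246, f(-1.65) ≈ -0.079121, f(-1.55) ≈ 0.020795.
Sum = Δt · [f(-2.45) + f(-2.35) + f(-2.25) + ...].
Sum ≈ -0.399189.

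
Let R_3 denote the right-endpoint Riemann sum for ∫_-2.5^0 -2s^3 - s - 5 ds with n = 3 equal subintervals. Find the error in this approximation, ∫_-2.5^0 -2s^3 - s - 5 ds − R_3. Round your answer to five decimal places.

11.89236

Exact integral: ∫_-2.5^0 f(s) ds = 10.15625.
R_3 ≈ -1.7361111.
Error ≈ 10.15625 − (-1.7361111) ≈ 11.89236.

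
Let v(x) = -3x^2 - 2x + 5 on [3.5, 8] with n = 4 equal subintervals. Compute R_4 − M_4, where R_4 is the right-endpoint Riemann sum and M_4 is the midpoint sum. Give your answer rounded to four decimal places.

-96.6621

R_4 = -593.61328125.
M_4 ≈ -496.951172.
R_4 − M_4 ≈ -96.6621.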